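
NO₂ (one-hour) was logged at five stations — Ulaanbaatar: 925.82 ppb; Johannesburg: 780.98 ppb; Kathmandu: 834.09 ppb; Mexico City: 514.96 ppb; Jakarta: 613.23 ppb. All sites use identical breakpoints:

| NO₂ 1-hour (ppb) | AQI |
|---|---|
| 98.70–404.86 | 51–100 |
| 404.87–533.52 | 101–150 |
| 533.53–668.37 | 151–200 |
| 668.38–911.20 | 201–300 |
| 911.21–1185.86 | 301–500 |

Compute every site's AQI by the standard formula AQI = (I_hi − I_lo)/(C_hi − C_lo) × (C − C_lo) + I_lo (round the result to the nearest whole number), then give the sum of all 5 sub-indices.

Ulaanbaatar 925.82: bracket 911.21–1185.86 → index 301–500; slope 199/274.65, offset 14.61.
AQI = 301 + 199/274.65·14.61 ≈ 311.59 ⇒ 312.
Johannesburg: 780.98 ∈ [668.38, 911.20] ↔ index [201, 300].
201 + (780.98−668.38)·(300−201)/(911.20−668.38) = 201 + 112.60·99/242.82 ≈ 246.91, so AQI = 247.
Kathmandu: row 668.38–911.20 (AQI 201–300). (300−201)·(834.09−668.38)/(911.20−668.38) + 201 = 99·165.71/242.82 + 201 ≈ 268.56 → 269.
Mexico City: row 404.87–533.52 (AQI 101–150). (150−101)·(514.96−404.87)/(533.52−404.87) + 101 = 49·110.09/128.65 + 101 ≈ 142.93 → 143.
Jakarta: 613.23 lies in 533.53–668.37, so I_lo=151, I_hi=200, C_lo=533.53, C_hi=668.37.
(200−151)/(668.37−533.53) × (613.23−533.53) + 151 = 49/134.84 × 79.70 + 151 ≈ 179.96 → 180.
AQIs: Ulaanbaatar=312, Johannesburg=247, Kathmandu=269, Mexico City=143, Jakarta=180. Sum = 312 + 247 + 269 + 143 + 180 = 1151.

1151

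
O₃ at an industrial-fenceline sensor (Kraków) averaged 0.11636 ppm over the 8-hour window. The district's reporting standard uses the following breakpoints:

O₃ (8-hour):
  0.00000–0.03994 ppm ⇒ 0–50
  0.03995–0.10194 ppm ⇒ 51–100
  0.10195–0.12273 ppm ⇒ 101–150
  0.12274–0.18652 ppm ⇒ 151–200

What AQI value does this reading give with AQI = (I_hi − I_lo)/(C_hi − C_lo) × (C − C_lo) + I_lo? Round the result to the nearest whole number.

O₃ 0.11636: bracket 0.10195–0.12273 → index 101–150; slope 49/0.02078, offset 0.01441.
AQI = 101 + 49/0.02078·0.01441 ≈ 134.98 ⇒ 135.
AQI 135 falls in the Unhealthy for Sensitive Groups category.

135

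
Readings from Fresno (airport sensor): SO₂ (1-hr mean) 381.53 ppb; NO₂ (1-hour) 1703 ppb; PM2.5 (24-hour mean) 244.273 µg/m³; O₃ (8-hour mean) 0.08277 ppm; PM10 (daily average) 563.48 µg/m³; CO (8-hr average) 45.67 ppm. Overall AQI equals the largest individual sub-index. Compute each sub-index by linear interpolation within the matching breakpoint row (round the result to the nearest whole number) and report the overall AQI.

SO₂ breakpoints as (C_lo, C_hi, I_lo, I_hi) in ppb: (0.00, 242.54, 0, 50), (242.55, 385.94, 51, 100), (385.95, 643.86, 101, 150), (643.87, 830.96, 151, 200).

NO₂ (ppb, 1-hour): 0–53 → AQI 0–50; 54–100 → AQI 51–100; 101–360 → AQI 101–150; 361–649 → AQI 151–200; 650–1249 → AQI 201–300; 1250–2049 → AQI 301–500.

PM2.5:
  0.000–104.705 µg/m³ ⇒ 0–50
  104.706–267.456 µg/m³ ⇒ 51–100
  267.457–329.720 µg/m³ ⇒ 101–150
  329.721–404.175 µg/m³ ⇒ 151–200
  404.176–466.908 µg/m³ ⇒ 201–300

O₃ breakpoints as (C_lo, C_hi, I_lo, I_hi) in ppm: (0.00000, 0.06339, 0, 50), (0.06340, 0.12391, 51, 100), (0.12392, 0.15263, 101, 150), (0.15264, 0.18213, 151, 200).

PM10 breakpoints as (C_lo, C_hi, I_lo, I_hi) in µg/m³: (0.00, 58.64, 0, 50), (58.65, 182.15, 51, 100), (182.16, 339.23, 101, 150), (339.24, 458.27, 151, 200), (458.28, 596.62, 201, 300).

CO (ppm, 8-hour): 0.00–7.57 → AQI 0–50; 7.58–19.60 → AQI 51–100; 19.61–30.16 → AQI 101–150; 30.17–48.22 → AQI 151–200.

SO₂: row 242.55–385.94 (AQI 51–100). (100−51)·(381.53−242.55)/(385.94−242.55) + 51 = 49·138.98/143.39 + 51 ≈ 98.49 → 98.
NO₂: row 1250–2049 (AQI 301–500). (500−301)·(1703−1250)/(2049−1250) + 301 = 199·453/799 + 301 ≈ 413.82 → 414.
PM2.5: row 104.706–267.456 (AQI 51–100). (100−51)·(244.273−104.706)/(267.456−104.706) + 51 = 49·139.567/162.750 + 51 ≈ 93.02 → 93.
O₃: 0.08277 ∈ [0.06340, 0.12391] ↔ index [51, 100].
51 + (0.08277−0.06340)·(100−51)/(0.12391−0.06340) = 51 + 0.01937·49/0.06051 ≈ 66.69, so AQI = 67.
PM10: 563.48 ∈ [458.28, 596.62] ↔ index [201, 300].
201 + (563.48−458.28)·(300−201)/(596.62−458.28) = 201 + 105.20·99/138.34 ≈ 276.28, so AQI = 276.
CO 45.67: bracket 30.17–48.22 → index 151–200; slope 49/18.05, offset 15.50.
AQI = 151 + 49/18.05·15.50 ≈ 193.08 ⇒ 193.
Sub-indices: SO₂→98, NO₂→414, PM2.5→93, O₃→67, PM10→276, CO→193. Overall AQI = max = 414; dominant pollutant is NO₂.

414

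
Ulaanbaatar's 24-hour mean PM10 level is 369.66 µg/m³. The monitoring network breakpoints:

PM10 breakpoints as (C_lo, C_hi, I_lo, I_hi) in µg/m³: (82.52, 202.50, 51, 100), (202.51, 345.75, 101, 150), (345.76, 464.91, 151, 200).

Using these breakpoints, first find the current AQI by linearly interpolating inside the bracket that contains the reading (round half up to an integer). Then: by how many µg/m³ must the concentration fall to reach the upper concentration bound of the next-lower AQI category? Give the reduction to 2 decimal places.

PM10: row 345.76–464.91 (AQI 151–200). (200−151)·(369.66−345.76)/(464.91−345.76) + 151 = 49·23.90/119.15 + 151 ≈ 160.83 → 161.
Current AQI 161 is in the Unhealthy range (151–200). The next-lower category tops out at AQI 150, whose upper concentration bound is 345.75 µg/m³.
Reduction needed = 369.66 − 345.75 = 23.91 µg/m³.

23.91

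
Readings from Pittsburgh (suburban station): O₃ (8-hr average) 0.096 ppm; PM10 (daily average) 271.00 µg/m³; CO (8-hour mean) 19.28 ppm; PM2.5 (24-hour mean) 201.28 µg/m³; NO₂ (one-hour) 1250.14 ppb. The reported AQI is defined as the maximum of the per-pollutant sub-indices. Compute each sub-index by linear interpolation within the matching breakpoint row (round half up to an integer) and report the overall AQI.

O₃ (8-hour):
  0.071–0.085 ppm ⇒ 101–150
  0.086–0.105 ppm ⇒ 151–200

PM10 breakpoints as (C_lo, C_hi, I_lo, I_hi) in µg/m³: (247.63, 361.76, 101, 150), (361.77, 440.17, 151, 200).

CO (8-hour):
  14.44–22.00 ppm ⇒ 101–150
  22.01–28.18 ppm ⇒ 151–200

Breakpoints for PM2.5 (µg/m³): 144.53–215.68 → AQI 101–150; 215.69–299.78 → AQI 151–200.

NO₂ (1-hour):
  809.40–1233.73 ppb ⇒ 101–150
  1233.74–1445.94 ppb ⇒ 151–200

O₃: 0.096 ∈ [0.086, 0.105] ↔ index [151, 200].
151 + (0.096−0.086)·(200−151)/(0.105−0.086) = 151 + 0.010·49/0.019 ≈ 176.79, so AQI = 177.
PM10 271.00: bracket 247.63–361.76 → index 101–150; slope 49/114.13, offset 23.37.
AQI = 101 + 49/114.13·23.37 ≈ 111.03 ⇒ 111.
CO: 19.28 lies in 14.44–22.00, so I_lo=101, I_hi=150, C_lo=14.44, C_hi=22.00.
(150−101)/(22.00−14.44) × (19.28−14.44) + 101 = 49/7.56 × 4.84 + 101 ≈ 132.37 → 132.
PM2.5: row 144.53–215.68 (AQI 101–150). (150−101)·(201.28−144.53)/(215.68−144.53) + 101 = 49·56.75/71.15 + 101 ≈ 140.08 → 140.
NO₂: row 1233.74–1445.94 (AQI 151–200). (200−151)·(1250.14−1233.74)/(1445.94−1233.74) + 151 = 49·16.40/212.20 + 151 ≈ 154.79 → 155.
Sub-indices: O₃→177, PM10→111, CO→132, PM2.5→140, NO₂→155. Overall AQI = max = 177; dominant pollutant is O₃.
AQI 177: Unhealthy.

177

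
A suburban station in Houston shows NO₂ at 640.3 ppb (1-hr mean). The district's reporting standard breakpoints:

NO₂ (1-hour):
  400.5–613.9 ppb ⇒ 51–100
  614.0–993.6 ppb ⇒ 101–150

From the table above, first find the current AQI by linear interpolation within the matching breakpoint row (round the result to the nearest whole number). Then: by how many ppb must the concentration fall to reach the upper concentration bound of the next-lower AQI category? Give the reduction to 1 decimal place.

NO₂: row 614.0–993.6 (AQI 101–150). (150−101)·(640.3−614.0)/(993.6−614.0) + 101 = 49·26.3/379.6 + 101 ≈ 104.39 → 104.
Current AQI 104 is in the Unhealthy for Sensitive Groups range (101–150). The next-lower category tops out at AQI 100, whose upper concentration bound is 613.9 ppb.
Reduction needed = 640.3 − 613.9 = 26.4 ppb.

26.4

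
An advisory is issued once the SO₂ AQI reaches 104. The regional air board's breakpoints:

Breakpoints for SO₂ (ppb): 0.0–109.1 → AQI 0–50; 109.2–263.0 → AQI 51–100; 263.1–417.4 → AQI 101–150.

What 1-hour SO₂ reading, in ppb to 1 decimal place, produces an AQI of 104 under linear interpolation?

AQI 104 lies in the 101–150 band, which corresponds to 263.1–417.4 ppb.
C = 263.1 + (104−101)×(417.4−263.1)/(150−101) = 263.1 + 3×154.3/49 ≈ 272.547 ppb → 272.5 ppb to 1 dp.

272.5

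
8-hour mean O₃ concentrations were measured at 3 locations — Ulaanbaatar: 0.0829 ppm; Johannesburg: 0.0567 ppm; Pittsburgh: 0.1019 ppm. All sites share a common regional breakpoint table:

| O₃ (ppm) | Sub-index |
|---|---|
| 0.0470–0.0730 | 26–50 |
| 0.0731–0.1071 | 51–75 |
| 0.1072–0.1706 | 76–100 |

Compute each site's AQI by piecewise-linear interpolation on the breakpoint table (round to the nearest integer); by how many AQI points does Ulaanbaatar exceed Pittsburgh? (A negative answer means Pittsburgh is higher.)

-13

Ulaanbaatar: row 0.0731–0.1071 (AQI 51–75). (75−51)·(0.0829−0.0731)/(0.1071−0.0731) + 51 = 24·0.0098/0.0340 + 51 ≈ 57.92 → 58.
Johannesburg: 0.0567 lies in 0.0470–0.0730, so I_lo=26, I_hi=50, C_lo=0.0470, C_hi=0.0730.
(50−26)/(0.0730−0.0470) × (0.0567−0.0470) + 26 = 24/0.0260 × 0.0097 + 26 ≈ 34.95 → 35.
Pittsburgh: 0.1019 lies in 0.0731–0.1071, so I_lo=51, I_hi=75, C_lo=0.0731, C_hi=0.1071.
(75−51)/(0.1071−0.0731) × (0.1019−0.0731) + 51 = 24/0.0340 × 0.0288 + 51 ≈ 71.33 → 71.
AQIs: Ulaanbaatar=58, Johannesburg=35, Pittsburgh=71. Ulaanbaatar (58) − Pittsburgh (71) = -13.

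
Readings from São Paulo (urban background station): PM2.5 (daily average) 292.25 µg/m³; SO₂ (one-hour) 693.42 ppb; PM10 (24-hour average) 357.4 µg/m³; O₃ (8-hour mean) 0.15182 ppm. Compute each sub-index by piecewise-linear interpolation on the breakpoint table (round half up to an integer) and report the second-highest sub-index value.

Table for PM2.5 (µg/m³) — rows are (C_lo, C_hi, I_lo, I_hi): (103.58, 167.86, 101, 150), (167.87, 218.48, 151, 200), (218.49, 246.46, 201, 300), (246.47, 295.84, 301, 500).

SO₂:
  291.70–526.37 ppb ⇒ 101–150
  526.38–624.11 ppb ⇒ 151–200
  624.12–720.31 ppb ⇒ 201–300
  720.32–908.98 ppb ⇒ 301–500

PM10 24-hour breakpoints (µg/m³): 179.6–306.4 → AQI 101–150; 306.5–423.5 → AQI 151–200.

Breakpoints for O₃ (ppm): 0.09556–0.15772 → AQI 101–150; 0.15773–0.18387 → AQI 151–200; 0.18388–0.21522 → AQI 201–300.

PM2.5: 292.25 lies in 246.47–295.84, so I_lo=301, I_hi=500, C_lo=246.47, C_hi=295.84.
(500−301)/(295.84−246.47) × (292.25−246.47) + 301 = 199/49.37 × 45.78 + 301 ≈ 485.53 → 486.
SO₂: 693.42 ∈ [624.12, 720.31] ↔ index [201, 300].
201 + (693.42−624.12)·(300−201)/(720.31−624.12) = 201 + 69.30·99/96.19 ≈ 272.32, so AQI = 272.
PM10: 357.4 ∈ [306.5, 423.5] ↔ index [151, 200].
151 + (357.4−306.5)·(200−151)/(423.5−306.5) = 151 + 50.9·49/117.0 ≈ 172.32, so AQI = 172.
O₃: row 0.09556–0.15772 (AQI 101–150). (150−101)·(0.15182−0.09556)/(0.15772−0.09556) + 101 = 49·0.05626/0.06216 + 101 ≈ 145.35 → 145.
Sub-indices: PM2.5→486, SO₂→272, PM10→172, O₃→145. Ranked high→low: 486, 272, 172, 145. Second-highest sub-index = 272.

272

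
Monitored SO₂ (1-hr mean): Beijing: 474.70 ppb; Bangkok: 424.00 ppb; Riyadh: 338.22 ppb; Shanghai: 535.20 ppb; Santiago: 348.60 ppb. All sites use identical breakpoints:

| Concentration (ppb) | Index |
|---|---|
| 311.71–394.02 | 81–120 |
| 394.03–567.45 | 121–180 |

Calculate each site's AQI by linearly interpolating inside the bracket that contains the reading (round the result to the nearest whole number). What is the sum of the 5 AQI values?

640

Beijing: row 394.03–567.45 (AQI 121–180). (180−121)·(474.70−394.03)/(567.45−394.03) + 121 = 59·80.67/173.42 + 121 ≈ 148.45 → 148.
Bangkok: 424.00 lies in 394.03–567.45, so I_lo=121, I_hi=180, C_lo=394.03, C_hi=567.45.
(180−121)/(567.45−394.03) × (424.00−394.03) + 121 = 59/173.42 × 29.97 + 121 ≈ 131.20 → 131.
Riyadh: 338.22 lies in 311.71–394.02, so I_lo=81, I_hi=120, C_lo=311.71, C_hi=394.02.
(120−81)/(394.02−311.71) × (338.22−311.71) + 81 = 39/82.31 × 26.51 + 81 ≈ 93.56 → 94.
Shanghai: row 394.03–567.45 (AQI 121–180). (180−121)·(535.20−394.03)/(567.45−394.03) + 121 = 59·141.17/173.42 + 121 ≈ 169.03 → 169.
Santiago 348.60: bracket 311.71–394.02 → index 81–120; slope 39/82.31, offset 36.89.
AQI = 81 + 39/82.31·36.89 ≈ 98.48 ⇒ 98.
AQIs: Beijing=148, Bangkok=131, Riyadh=94, Shanghai=169, Santiago=98. Sum = 148 + 131 + 94 + 169 + 98 = 640.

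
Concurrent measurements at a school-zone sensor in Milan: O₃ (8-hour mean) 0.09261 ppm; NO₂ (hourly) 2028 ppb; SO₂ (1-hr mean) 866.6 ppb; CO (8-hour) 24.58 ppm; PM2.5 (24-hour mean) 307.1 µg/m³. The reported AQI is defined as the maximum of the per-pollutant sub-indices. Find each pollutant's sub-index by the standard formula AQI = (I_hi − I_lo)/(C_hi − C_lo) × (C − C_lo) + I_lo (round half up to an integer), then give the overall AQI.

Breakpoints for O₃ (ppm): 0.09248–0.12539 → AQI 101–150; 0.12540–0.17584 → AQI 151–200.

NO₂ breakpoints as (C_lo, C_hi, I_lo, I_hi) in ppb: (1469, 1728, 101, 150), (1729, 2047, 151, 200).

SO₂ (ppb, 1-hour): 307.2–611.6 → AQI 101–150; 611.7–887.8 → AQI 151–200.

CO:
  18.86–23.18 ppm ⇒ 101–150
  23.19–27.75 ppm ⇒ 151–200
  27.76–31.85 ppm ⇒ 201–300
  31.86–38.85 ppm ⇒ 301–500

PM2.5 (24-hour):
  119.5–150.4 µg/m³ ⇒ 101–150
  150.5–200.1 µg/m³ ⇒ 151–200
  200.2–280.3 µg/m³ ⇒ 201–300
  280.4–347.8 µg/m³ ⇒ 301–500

380

O₃: 0.09261 ∈ [0.09248, 0.12539] ↔ index [101, 150].
101 + (0.09261−0.09248)·(150−101)/(0.12539−0.09248) = 101 + 0.00013·49/0.03291 ≈ 101.19, so AQI = 101.
NO₂: row 1729–2047 (AQI 151–200). (200−151)·(2028−1729)/(2047−1729) + 151 = 49·299/318 + 151 ≈ 197.07 → 197.
SO₂: row 611.7–887.8 (AQI 151–200). (200−151)·(866.6−611.7)/(887.8−611.7) + 151 = 49·254.9/276.1 + 151 ≈ 196.24 → 196.
CO: 24.58 lies in 23.19–27.75, so I_lo=151, I_hi=200, C_lo=23.19, C_hi=27.75.
(200−151)/(27.75−23.19) × (24.58−23.19) + 151 = 49/4.56 × 1.39 + 151 ≈ 165.94 → 166.
PM2.5: row 280.4–347.8 (AQI 301–500). (500−301)·(307.1−280.4)/(347.8−280.4) + 301 = 199·26.7/67.4 + 301 ≈ 379.83 → 380.
Sub-indices: O₃→101, NO₂→197, SO₂→196, CO→166, PM2.5→380. Overall AQI = max = 380; dominant pollutant is PM2.5.
AQI 380: Hazardous.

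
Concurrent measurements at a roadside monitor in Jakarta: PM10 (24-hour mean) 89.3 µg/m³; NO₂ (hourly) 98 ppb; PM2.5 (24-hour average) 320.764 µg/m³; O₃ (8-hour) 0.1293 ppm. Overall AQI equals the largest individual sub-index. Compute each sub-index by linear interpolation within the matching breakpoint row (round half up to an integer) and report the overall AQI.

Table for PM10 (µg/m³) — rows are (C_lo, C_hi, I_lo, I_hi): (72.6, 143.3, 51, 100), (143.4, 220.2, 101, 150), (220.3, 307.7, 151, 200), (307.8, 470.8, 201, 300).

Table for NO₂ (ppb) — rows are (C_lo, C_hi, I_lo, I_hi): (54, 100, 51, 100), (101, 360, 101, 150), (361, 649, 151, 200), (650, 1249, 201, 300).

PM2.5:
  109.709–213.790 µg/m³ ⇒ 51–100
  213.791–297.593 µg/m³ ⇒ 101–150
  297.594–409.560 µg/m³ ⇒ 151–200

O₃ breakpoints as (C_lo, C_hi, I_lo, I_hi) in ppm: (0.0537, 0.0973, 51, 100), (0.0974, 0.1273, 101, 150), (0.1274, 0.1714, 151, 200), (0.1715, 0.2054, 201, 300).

PM10: 89.3 ∈ [72.6, 143.3] ↔ index [51, 100].
51 + (89.3−72.6)·(100−51)/(143.3−72.6) = 51 + 16.7·49/70.7 ≈ 62.57, so AQI = 63.
NO₂: row 54–100 (AQI 51–100). (100−51)·(98−54)/(100−54) + 51 = 49·44/46 + 51 ≈ 97.87 → 98.
PM2.5: 320.764 lies in 297.594–409.560, so I_lo=151, I_hi=200, C_lo=297.594, C_hi=409.560.
(200−151)/(409.560−297.594) × (320.764−297.594) + 151 = 49/111.966 × 23.170 + 151 ≈ 161.14 → 161.
O₃: row 0.1274–0.1714 (AQI 151–200). (200−151)·(0.1293−0.1274)/(0.1714−0.1274) + 151 = 49·0.0019/0.0440 + 151 ≈ 153.12 → 153.
Sub-indices: PM10→63, NO₂→98, PM2.5→161, O₃→153. Overall AQI = max = 161; dominant pollutant is PM2.5.
AQI 161: Unhealthy.

161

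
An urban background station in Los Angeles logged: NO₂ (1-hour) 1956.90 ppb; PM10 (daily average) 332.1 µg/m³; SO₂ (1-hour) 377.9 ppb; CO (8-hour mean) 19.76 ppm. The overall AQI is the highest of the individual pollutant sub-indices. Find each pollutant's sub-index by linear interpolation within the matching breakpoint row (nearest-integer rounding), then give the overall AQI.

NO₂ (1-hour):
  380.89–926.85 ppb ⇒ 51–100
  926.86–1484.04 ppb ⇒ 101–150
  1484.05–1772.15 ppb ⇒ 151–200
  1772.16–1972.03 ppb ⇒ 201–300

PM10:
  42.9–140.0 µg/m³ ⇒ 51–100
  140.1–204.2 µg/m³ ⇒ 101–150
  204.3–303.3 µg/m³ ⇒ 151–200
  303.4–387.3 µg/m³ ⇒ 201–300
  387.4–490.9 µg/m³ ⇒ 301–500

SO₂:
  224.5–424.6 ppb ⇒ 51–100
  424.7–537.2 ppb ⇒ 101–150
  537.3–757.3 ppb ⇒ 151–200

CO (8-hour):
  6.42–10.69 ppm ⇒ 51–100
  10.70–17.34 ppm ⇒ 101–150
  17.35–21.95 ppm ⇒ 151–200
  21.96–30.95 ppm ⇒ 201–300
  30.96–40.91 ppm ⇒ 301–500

NO₂: row 1772.16–1972.03 (AQI 201–300). (300−201)·(1956.90−1772.16)/(1972.03−1772.16) + 201 = 99·184.74/199.87 + 201 ≈ 292.51 → 293.
PM10: 332.1 lies in 303.4–387.3, so I_lo=201, I_hi=300, C_lo=303.4, C_hi=387.3.
(300−201)/(387.3−303.4) × (332.1−303.4) + 201 = 99/83.9 × 28.7 + 201 ≈ 234.87 → 235.
SO₂: row 224.5–424.6 (AQI 51–100). (100−51)·(377.9−224.5)/(424.6−224.5) + 51 = 49·153.4/200.1 + 51 ≈ 88.56 → 89.
CO: row 17.35–21.95 (AQI 151–200). (200−151)·(19.76−17.35)/(21.95−17.35) + 151 = 49·2.41/4.60 + 151 ≈ 176.67 → 177.
Sub-indices: NO₂→293, PM10→235, SO₂→89, CO→177. Overall AQI = max = 293; dominant pollutant is NO₂.

293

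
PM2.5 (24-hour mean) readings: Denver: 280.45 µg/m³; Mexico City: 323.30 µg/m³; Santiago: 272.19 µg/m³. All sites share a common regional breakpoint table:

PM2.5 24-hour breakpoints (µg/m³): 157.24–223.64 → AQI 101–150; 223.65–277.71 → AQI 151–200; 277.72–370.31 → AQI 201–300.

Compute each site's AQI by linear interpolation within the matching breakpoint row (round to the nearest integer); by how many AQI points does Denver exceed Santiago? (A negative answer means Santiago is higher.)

Denver: 280.45 ∈ [277.72, 370.31] ↔ index [201, 300].
201 + (280.45−277.72)·(300−201)/(370.31−277.72) = 201 + 2.73·99/92.59 ≈ 203.92, so AQI = 204.
Mexico City 323.30: bracket 277.72–370.31 → index 201–300; slope 99/92.59, offset 45.58.
AQI = 201 + 99/92.59·45.58 ≈ 249.74 ⇒ 250.
Santiago: 272.19 ∈ [223.65, 277.71] ↔ index [151, 200].
151 + (272.19−223.65)·(200−151)/(277.71−223.65) = 151 + 48.54·49/54.06 ≈ 195.00, so AQI = 195.
AQIs: Denver=204, Mexico City=250, Santiago=195. Denver (204) − Santiago (195) = 9.

9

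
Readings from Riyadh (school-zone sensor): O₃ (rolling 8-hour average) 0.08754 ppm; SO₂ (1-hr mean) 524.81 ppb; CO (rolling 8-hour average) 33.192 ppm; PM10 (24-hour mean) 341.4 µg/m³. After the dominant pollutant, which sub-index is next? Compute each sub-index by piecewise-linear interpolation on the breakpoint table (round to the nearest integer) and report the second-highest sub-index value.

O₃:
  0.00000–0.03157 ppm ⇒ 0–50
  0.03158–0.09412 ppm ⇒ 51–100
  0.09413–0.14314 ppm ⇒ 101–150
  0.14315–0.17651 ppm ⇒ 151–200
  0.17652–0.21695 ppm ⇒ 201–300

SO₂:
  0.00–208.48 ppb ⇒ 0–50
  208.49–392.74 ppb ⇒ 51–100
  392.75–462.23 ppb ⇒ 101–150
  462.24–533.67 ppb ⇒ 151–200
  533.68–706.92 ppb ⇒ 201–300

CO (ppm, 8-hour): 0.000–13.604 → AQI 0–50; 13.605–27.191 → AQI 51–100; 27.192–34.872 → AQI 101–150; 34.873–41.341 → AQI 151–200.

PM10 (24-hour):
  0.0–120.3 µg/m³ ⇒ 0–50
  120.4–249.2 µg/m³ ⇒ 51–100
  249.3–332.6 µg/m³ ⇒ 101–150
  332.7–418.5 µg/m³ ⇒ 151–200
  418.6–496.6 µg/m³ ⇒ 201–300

O₃: row 0.03158–0.09412 (AQI 51–100). (100−51)·(0.08754−0.03158)/(0.09412−0.03158) + 51 = 49·0.05596/0.06254 + 51 ≈ 94.84 → 95.
SO₂ 524.81: bracket 462.24–533.67 → index 151–200; slope 49/71.43, offset 62.57.
AQI = 151 + 49/71.43·62.57 ≈ 193.92 ⇒ 194.
CO: row 27.192–34.872 (AQI 101–150). (150−101)·(33.192−27.192)/(34.872−27.192) + 101 = 49·6.000/7.680 + 101 ≈ 139.28 → 139.
PM10: 341.4 ∈ [332.7, 418.5] ↔ index [151, 200].
151 + (341.4−332.7)·(200−151)/(418.5−332.7) = 151 + 8.7·49/85.8 ≈ 155.97, so AQI = 156.
Sub-indices: O₃→95, SO₂→194, CO→139, PM10→156. Ranked high→low: 194, 156, 139, 95. Second-highest sub-index = 156.

156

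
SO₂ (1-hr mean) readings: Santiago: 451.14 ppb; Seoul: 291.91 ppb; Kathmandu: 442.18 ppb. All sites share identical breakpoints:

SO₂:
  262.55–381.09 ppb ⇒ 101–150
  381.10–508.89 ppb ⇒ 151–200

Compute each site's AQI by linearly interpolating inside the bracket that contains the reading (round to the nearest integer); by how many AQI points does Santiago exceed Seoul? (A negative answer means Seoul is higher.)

65

Santiago: 451.14 lies in 381.10–508.89, so I_lo=151, I_hi=200, C_lo=381.10, C_hi=508.89.
(200−151)/(508.89−381.10) × (451.14−381.10) + 151 = 49/127.79 × 70.04 + 151 ≈ 177.86 → 178.
Seoul: 291.91 ∈ [262.55, 381.09] ↔ index [101, 150].
101 + (291.91−262.55)·(150−101)/(381.09−262.55) = 101 + 29.36·49/118.54 ≈ 113.14, so AQI = 113.
Kathmandu: 442.18 ∈ [381.10, 508.89] ↔ index [151, 200].
151 + (442.18−381.10)·(200−151)/(508.89−381.10) = 151 + 61.08·49/127.79 ≈ 174.42, so AQI = 174.
AQIs: Santiago=178, Seoul=113, Kathmandu=174. Santiago (178) − Seoul (113) = 65.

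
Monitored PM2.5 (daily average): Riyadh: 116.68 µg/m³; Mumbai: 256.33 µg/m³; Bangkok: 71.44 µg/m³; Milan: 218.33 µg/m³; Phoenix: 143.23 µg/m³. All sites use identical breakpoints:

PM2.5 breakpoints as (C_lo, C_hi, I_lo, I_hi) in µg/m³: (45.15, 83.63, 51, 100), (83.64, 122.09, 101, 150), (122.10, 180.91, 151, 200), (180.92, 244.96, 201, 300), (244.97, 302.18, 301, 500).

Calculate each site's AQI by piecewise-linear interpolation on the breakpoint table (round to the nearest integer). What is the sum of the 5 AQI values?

996

Riyadh: row 83.64–122.09 (AQI 101–150). (150−101)·(116.68−83.64)/(122.09−83.64) + 101 = 49·33.04/38.45 + 101 ≈ 143.11 → 143.
Mumbai 256.33: bracket 244.97–302.18 → index 301–500; slope 199/57.21, offset 11.36.
AQI = 301 + 199/57.21·11.36 ≈ 340.51 ⇒ 341.
Bangkok: row 45.15–83.63 (AQI 51–100). (100−51)·(71.44−45.15)/(83.63−45.15) + 51 = 49·26.29/38.48 + 51 ≈ 84.48 → 84.
Milan: row 180.92–244.96 (AQI 201–300). (300−201)·(218.33−180.92)/(244.96−180.92) + 201 = 99·37.41/64.04 + 201 ≈ 258.83 → 259.
Phoenix: 143.23 ∈ [122.10, 180.91] ↔ index [151, 200].
151 + (143.23−122.10)·(200−151)/(180.91−122.10) = 151 + 21.13·49/58.81 ≈ 168.61, so AQI = 169.
AQIs: Riyadh=143, Mumbai=341, Bangkok=84, Milan=259, Phoenix=169. Sum = 143 + 341 + 84 + 259 + 169 = 996.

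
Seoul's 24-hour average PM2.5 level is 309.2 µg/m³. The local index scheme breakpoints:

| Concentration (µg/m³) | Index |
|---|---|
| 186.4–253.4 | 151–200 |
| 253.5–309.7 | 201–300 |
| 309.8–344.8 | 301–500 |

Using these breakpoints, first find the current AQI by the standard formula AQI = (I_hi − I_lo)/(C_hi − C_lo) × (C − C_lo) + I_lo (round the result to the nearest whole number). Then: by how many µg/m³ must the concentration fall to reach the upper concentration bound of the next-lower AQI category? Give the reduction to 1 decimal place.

PM2.5: row 253.5–309.7 (AQI 201–300). (300−201)·(309.2−253.5)/(309.7−253.5) + 201 = 99·55.7/56.2 + 201 ≈ 299.12 → 299.
Current AQI 299 is in the Very Unhealthy range (201–300). The next-lower category tops out at AQI 200, whose upper concentration bound is 253.4 µg/m³.
Reduction needed = 309.2 − 253.4 = 55.8 µg/m³.

55.8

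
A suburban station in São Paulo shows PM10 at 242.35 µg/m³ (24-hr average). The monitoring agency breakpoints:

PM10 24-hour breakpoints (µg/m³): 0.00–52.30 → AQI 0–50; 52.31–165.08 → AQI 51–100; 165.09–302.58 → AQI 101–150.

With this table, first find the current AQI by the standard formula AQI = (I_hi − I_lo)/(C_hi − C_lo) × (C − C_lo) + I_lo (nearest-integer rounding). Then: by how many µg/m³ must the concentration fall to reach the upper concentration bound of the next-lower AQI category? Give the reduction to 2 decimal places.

77.27

PM10: row 165.09–302.58 (AQI 101–150). (150−101)·(242.35−165.09)/(302.58−165.09) + 101 = 49·77.26/137.49 + 101 ≈ 128.53 → 129.
Current AQI 129 is in the Unhealthy for Sensitive Groups range (101–150). The next-lower category tops out at AQI 100, whose upper concentration bound is 165.08 µg/m³.
Reduction needed = 242.35 − 165.08 = 77.27 µg/m³.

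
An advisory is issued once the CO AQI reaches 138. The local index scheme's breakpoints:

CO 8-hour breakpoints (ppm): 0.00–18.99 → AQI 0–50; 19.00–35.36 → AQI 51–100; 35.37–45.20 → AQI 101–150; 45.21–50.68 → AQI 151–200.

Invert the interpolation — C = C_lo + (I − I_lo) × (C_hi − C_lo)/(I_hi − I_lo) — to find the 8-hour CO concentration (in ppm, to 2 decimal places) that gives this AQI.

AQI 138 lies in the 101–150 band, which corresponds to 35.37–45.20 ppm.
C = 35.37 + (138−101)×(45.20−35.37)/(150−101) = 35.37 + 37×9.83/49 ≈ 42.7927 ppm → 42.79 ppm to 2 dp.

42.79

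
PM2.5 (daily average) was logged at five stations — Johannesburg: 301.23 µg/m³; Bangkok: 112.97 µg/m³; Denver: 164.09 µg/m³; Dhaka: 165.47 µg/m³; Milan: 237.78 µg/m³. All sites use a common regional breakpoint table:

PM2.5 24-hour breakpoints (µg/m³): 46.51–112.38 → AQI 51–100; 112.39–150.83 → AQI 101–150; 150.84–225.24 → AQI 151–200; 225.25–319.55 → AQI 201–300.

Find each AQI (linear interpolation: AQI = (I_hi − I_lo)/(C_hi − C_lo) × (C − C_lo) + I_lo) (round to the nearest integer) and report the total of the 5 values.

Johannesburg 301.23: bracket 225.25–319.55 → index 201–300; slope 99/94.30, offset 75.98.
AQI = 201 + 99/94.30·75.98 ≈ 280.77 ⇒ 281.
Bangkok: 112.97 ∈ [112.39, 150.83] ↔ index [101, 150].
101 + (112.97−112.39)·(150−101)/(150.83−112.39) = 101 + 0.58·49/38.44 ≈ 101.74, so AQI = 102.
Denver 164.09: bracket 150.84–225.24 → index 151–200; slope 49/74.40, offset 13.25.
AQI = 151 + 49/74.40·13.25 ≈ 159.73 ⇒ 160.
Dhaka: 165.47 ∈ [150.84, 225.24] ↔ index [151, 200].
151 + (165.47−150.84)·(200−151)/(225.24−150.84) = 151 + 14.63·49/74.40 ≈ 160.64, so AQI = 161.
Milan: 237.78 ∈ [225.25, 319.55] ↔ index [201, 300].
201 + (237.78−225.25)·(300−201)/(319.55−225.25) = 201 + 12.53·99/94.30 ≈ 214.15, so AQI = 214.
AQIs: Johannesburg=281, Bangkok=102, Denver=160, Dhaka=161, Milan=214. Sum = 281 + 102 + 160 + 161 + 214 = 918.

918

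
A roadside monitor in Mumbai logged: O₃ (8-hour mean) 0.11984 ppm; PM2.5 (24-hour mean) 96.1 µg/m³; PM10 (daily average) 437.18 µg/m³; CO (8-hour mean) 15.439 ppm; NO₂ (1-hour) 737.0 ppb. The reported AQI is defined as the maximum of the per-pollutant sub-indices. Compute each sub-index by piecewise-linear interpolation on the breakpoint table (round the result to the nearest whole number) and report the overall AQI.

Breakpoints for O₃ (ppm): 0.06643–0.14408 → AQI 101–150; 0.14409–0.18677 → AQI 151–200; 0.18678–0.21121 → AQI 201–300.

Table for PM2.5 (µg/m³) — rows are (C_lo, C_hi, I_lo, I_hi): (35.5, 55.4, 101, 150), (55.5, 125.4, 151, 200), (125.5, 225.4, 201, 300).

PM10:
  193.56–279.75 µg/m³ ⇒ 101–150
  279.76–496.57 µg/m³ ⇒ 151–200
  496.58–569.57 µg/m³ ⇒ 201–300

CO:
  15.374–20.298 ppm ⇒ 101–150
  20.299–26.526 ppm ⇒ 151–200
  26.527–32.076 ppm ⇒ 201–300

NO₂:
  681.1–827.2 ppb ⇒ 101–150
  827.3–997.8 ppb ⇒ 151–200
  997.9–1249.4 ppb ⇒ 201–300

O₃ 0.11984: bracket 0.06643–0.14408 → index 101–150; slope 49/0.07765, offset 0.05341.
AQI = 101 + 49/0.07765·0.05341 ≈ 134.70 ⇒ 135.
PM2.5 96.1: bracket 55.5–125.4 → index 151–200; slope 49/69.9, offset 40.6.
AQI = 151 + 49/69.9·40.6 ≈ 179.46 ⇒ 179.
PM10: 437.18 ∈ [279.76, 496.57] ↔ index [151, 200].
151 + (437.18−279.76)·(200−151)/(496.57−279.76) = 151 + 157.42·49/216.81 ≈ 186.58, so AQI = 187.
CO: row 15.374–20.298 (AQI 101–150). (150−101)·(15.439−15.374)/(20.298−15.374) + 101 = 49·0.065/4.924 + 101 ≈ 101.65 → 102.
NO₂: 737.0 ∈ [681.1, 827.2] ↔ index [101, 150].
101 + (737.0−681.1)·(150−101)/(827.2−681.1) = 101 + 55.9·49/146.1 ≈ 119.75, so AQI = 120.
Sub-indices: O₃→135, PM2.5→179, PM10→187, CO→102, NO₂→120. Overall AQI = max = 187; dominant pollutant is PM10.

187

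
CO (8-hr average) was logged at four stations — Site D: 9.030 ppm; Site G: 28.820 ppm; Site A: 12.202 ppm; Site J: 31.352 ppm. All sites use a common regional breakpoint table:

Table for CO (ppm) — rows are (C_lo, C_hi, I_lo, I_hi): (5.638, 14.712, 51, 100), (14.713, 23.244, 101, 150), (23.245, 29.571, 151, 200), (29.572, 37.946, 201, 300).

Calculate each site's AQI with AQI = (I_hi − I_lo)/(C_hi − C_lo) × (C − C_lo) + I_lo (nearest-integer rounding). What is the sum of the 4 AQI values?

571

Site D: 9.030 lies in 5.638–14.712, so I_lo=51, I_hi=100, C_lo=5.638, C_hi=14.712.
(100−51)/(14.712−5.638) × (9.030−5.638) + 51 = 49/9.074 × 3.392 + 51 ≈ 69.32 → 69.
Site G: 28.820 ∈ [23.245, 29.571] ↔ index [151, 200].
151 + (28.820−23.245)·(200−151)/(29.571−23.245) = 151 + 5.575·49/6.326 ≈ 194.18, so AQI = 194.
Site A 12.202: bracket 5.638–14.712 → index 51–100; slope 49/9.074, offset 6.564.
AQI = 51 + 49/9.074·6.564 ≈ 86.45 ⇒ 86.
Site J 31.352: bracket 29.572–37.946 → index 201–300; slope 99/8.374, offset 1.780.
AQI = 201 + 99/8.374·1.780 ≈ 222.04 ⇒ 222.
AQIs: Site D=69, Site G=194, Site A=86, Site J=222. Sum = 69 + 194 + 86 + 222 = 571.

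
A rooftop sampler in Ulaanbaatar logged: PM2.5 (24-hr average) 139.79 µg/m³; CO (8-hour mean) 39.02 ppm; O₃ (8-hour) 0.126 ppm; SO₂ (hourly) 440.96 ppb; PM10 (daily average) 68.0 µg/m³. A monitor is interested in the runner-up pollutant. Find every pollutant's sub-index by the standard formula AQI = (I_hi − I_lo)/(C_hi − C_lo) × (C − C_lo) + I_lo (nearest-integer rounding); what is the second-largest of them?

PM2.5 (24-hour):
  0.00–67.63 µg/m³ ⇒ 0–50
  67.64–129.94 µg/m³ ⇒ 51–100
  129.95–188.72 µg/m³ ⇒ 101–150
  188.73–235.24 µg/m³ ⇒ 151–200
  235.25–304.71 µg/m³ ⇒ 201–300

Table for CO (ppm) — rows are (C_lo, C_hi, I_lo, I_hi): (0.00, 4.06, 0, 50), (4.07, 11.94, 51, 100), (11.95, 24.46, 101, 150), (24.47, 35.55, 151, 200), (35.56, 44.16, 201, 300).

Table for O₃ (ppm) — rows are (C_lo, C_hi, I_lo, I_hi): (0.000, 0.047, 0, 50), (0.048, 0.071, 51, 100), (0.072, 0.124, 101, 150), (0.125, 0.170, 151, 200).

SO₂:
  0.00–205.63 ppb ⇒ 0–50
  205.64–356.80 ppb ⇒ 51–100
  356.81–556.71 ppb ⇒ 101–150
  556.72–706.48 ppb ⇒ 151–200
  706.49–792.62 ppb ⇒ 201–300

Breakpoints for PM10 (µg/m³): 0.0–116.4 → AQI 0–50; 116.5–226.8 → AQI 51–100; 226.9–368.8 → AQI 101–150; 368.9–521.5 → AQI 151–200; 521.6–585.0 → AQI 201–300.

152

PM2.5: 139.79 ∈ [129.95, 188.72] ↔ index [101, 150].
101 + (139.79−129.95)·(150−101)/(188.72−129.95) = 101 + 9.84·49/58.77 ≈ 109.20, so AQI = 109.
CO: row 35.56–44.16 (AQI 201–300). (300−201)·(39.02−35.56)/(44.16−35.56) + 201 = 99·3.46/8.60 + 201 ≈ 240.83 → 241.
O₃ 0.126: bracket 0.125–0.170 → index 151–200; slope 49/0.045, offset 0.001.
AQI = 151 + 49/0.045·0.001 ≈ 152.09 ⇒ 152.
SO₂: 440.96 lies in 356.81–556.71, so I_lo=101, I_hi=150, C_lo=356.81, C_hi=556.71.
(150−101)/(556.71−356.81) × (440.96−356.81) + 101 = 49/199.90 × 84.15 + 101 ≈ 121.63 → 122.
PM10 68.0: bracket 0.0–116.4 → index 0–50; slope 50/116.4, offset 68.0.
AQI = 0 + 50/116.4·68.0 ≈ 29.21 ⇒ 29.
Sub-indices: PM2.5→109, CO→241, O₃→152, SO₂→122, PM10→29. Ranked high→low: 241, 152, 122, 109, 29. Second-highest sub-index = 152.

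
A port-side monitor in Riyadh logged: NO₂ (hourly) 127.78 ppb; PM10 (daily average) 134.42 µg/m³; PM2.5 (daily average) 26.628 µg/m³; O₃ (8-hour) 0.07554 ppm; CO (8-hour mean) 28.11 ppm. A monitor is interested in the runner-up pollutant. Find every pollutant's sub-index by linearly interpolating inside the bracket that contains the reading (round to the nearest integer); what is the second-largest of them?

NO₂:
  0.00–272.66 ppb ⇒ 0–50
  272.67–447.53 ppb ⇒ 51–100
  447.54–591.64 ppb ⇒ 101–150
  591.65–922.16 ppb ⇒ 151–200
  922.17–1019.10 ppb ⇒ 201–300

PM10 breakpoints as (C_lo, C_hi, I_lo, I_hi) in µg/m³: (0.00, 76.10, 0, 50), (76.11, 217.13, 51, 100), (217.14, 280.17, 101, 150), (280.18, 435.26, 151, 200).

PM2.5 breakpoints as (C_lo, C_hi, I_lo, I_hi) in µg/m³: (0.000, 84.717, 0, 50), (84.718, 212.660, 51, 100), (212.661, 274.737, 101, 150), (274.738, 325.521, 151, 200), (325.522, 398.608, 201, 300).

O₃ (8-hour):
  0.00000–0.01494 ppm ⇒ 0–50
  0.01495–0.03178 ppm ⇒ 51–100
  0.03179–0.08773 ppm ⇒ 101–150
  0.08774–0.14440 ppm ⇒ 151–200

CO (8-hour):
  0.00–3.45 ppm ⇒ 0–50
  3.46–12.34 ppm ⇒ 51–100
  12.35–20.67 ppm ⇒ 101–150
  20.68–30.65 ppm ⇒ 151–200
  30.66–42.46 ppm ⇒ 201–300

NO₂: 127.78 ∈ [0.00, 272.66] ↔ index [0, 50].
0 + (127.78−0.00)·(50−0)/(272.66−0.00) = 0 + 127.78·50/272.66 ≈ 23.43, so AQI = 23.
PM10: row 76.11–217.13 (AQI 51–100). (100−51)·(134.42−76.11)/(217.13−76.11) + 51 = 49·58.31/141.02 + 51 ≈ 71.26 → 71.
PM2.5 26.628: bracket 0.000–84.717 → index 0–50; slope 50/84.717, offset 26.628.
AQI = 0 + 50/84.717·26.628 ≈ 15.72 ⇒ 16.
O₃: 0.07554 lies in 0.03179–0.08773, so I_lo=101, I_hi=150, C_lo=0.03179, C_hi=0.08773.
(150−101)/(0.08773−0.03179) × (0.07554−0.03179) + 101 = 49/0.05594 × 0.04375 + 101 ≈ 139.32 → 139.
CO 28.11: bracket 20.68–30.65 → index 151–200; slope 49/9.97, offset 7.43.
AQI = 151 + 49/9.97·7.43 ≈ 187.52 ⇒ 188.
Sub-indices: NO₂→23, PM10→71, PM2.5→16, O₃→139, CO→188. Ranked high→low: 188, 139, 71, 23, 16. Second-highest sub-index = 139.

139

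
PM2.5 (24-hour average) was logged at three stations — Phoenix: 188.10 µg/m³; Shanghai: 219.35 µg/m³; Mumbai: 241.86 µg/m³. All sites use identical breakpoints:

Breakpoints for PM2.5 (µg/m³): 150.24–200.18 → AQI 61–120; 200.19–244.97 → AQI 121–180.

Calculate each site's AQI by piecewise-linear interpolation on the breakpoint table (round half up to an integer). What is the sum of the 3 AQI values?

Phoenix: row 150.24–200.18 (AQI 61–120). (120−61)·(188.10−150.24)/(200.18−150.24) + 61 = 59·37.86/49.94 + 61 ≈ 105.73 → 106.
Shanghai: 219.35 ∈ [200.19, 244.97] ↔ index [121, 180].
121 + (219.35−200.19)·(180−121)/(244.97−200.19) = 121 + 19.16·59/44.78 ≈ 146.24, so AQI = 146.
Mumbai 241.86: bracket 200.19–244.97 → index 121–180; slope 59/44.78, offset 41.67.
AQI = 121 + 59/44.78·41.67 ≈ 175.90 ⇒ 176.
AQIs: Phoenix=106, Shanghai=146, Mumbai=176. Sum = 106 + 146 + 176 = 428.

428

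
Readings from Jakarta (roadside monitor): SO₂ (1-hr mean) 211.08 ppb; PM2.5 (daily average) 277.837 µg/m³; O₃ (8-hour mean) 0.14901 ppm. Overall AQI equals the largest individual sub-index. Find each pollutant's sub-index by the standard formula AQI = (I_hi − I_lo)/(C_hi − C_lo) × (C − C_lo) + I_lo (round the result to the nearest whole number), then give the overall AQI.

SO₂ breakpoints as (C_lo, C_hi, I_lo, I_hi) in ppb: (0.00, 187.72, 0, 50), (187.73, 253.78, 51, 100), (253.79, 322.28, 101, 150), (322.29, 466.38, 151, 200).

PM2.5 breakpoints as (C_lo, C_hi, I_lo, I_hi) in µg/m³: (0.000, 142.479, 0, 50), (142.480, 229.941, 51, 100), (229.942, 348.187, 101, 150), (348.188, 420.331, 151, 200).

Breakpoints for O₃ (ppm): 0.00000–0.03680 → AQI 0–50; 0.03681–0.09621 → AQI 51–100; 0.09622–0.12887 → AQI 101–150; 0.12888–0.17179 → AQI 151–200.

SO₂: 211.08 ∈ [187.73, 253.78] ↔ index [51, 100].
51 + (211.08−187.73)·(100−51)/(253.78−187.73) = 51 + 23.35·49/66.05 ≈ 68.32, so AQI = 68.
PM2.5: row 229.942–348.187 (AQI 101–150). (150−101)·(277.837−229.942)/(348.187−229.942) + 101 = 49·47.895/118.245 + 101 ≈ 120.85 → 121.
O₃: 0.14901 ∈ [0.12888, 0.17179] ↔ index [151, 200].
151 + (0.14901−0.12888)·(200−151)/(0.17179−0.12888) = 151 + 0.02013·49/0.04291 ≈ 173.99, so AQI = 174.
Sub-indices: SO₂→68, PM2.5→121, O₃→174. Overall AQI = max = 174; dominant pollutant is O₃.

174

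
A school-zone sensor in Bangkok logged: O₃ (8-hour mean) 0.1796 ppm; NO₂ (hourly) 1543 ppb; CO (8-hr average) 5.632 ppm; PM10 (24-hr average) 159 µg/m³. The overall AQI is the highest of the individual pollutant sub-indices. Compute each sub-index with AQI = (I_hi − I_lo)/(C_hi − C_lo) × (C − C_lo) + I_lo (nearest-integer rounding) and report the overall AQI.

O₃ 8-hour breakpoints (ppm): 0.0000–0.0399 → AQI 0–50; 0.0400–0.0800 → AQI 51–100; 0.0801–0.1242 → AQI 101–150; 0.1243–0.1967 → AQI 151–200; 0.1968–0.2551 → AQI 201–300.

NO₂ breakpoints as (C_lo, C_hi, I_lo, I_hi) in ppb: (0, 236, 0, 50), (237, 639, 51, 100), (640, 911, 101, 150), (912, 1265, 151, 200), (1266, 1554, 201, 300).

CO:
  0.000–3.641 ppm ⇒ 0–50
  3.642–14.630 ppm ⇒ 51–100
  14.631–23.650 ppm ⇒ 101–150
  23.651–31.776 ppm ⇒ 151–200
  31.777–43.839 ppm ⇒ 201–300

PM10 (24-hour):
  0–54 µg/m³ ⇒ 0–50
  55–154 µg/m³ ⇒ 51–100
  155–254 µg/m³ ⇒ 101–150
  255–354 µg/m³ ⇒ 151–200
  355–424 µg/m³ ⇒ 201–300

O₃ 0.1796: bracket 0.1243–0.1967 → index 151–200; slope 49/0.0724, offset 0.0553.
AQI = 151 + 49/0.0724·0.0553 ≈ 188.43 ⇒ 188.
NO₂ 1543: bracket 1266–1554 → index 201–300; slope 99/288, offset 277.
AQI = 201 + 99/288·277 ≈ 296.22 ⇒ 296.
CO 5.632: bracket 3.642–14.630 → index 51–100; slope 49/10.988, offset 1.990.
AQI = 51 + 49/10.988·1.990 ≈ 59.87 ⇒ 60.
PM10: 159 lies in 155–254, so I_lo=101, I_hi=150, C_lo=155, C_hi=254.
(150−101)/(254−155) × (159−155) + 101 = 49/99 × 4 + 101 ≈ 102.98 → 103.
Sub-indices: O₃→188, NO₂→296, CO→60, PM10→103. Overall AQI = max = 296; dominant pollutant is NO₂.
AQI 296: Very Unhealthy.

296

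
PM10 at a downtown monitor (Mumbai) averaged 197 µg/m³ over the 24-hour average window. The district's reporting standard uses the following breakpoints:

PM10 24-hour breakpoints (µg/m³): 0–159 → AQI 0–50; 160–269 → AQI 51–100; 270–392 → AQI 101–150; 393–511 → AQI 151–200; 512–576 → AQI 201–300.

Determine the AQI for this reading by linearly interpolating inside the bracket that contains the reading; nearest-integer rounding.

PM10: 197 ∈ [160, 269] ↔ index [51, 100].
51 + (197−160)·(100−51)/(269−160) = 51 + 37·49/109 ≈ 67.63, so AQI = 68.
AQI 68 falls in the Moderate category.

68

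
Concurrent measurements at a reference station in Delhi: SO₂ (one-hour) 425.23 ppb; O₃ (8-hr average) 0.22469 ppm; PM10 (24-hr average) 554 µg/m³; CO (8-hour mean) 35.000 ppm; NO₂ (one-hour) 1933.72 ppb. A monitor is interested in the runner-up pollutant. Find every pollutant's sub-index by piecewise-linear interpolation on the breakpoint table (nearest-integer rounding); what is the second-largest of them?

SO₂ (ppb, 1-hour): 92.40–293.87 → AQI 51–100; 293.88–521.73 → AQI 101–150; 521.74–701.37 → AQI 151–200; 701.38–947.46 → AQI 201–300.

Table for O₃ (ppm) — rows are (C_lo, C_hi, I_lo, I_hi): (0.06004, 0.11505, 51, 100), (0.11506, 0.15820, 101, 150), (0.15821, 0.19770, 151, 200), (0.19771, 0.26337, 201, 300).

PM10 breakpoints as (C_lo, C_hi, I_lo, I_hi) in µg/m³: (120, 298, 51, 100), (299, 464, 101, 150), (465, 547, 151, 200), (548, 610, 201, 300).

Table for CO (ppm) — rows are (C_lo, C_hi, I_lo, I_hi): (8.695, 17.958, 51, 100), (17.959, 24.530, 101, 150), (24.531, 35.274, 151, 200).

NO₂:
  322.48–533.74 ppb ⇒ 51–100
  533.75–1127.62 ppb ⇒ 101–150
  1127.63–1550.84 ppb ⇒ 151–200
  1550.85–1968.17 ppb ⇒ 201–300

242

SO₂: 425.23 ∈ [293.88, 521.73] ↔ index [101, 150].
101 + (425.23−293.88)·(150−101)/(521.73−293.88) = 101 + 131.35·49/227.85 ≈ 129.25, so AQI = 129.
O₃: 0.22469 lies in 0.19771–0.26337, so I_lo=201, I_hi=300, C_lo=0.19771, C_hi=0.26337.
(300−201)/(0.26337−0.19771) × (0.22469−0.19771) + 201 = 99/0.06566 × 0.02698 + 201 ≈ 241.68 → 242.
PM10 554: bracket 548–610 → index 201–300; slope 99/62, offset 6.
AQI = 201 + 99/62·6 ≈ 210.58 ⇒ 211.
CO: row 24.531–35.274 (AQI 151–200). (200−151)·(35.000−24.531)/(35.274−24.531) + 151 = 49·10.469/10.743 + 151 ≈ 198.75 → 199.
NO₂ 1933.72: bracket 1550.85–1968.17 → index 201–300; slope 99/417.32, offset 382.87.
AQI = 201 + 99/417.32·382.87 ≈ 291.83 ⇒ 292.
Sub-indices: SO₂→129, O₃→242, PM10→211, CO→199, NO₂→292. Ranked high→low: 292, 242, 211, 199, 129. Second-highest sub-index = 242.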